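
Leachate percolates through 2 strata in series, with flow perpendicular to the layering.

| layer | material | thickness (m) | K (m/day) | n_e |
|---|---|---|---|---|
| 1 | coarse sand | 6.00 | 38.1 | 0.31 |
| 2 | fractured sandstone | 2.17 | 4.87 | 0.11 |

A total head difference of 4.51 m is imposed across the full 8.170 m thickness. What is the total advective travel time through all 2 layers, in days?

0.281

With flow normal to the layers, continuity requires the same specific discharge q through every layer.
Σ(b_i/K_i) = 6.00/38.1 + 2.17/4.87 = 0.6031 d.
q = Δh / Σ(b_i/K_i) = 4.51 / 0.6031 = 7.478 m/day.
In each layer the seepage velocity is v_i = q/n_i, so the layer transit time is t_i = b_i·n_i / q:
  layer 1 (coarse sand): t_1 = 6.00 × 0.31 / 7.478 = 0.2487 d
  layer 2 (fractured sandstone): t_2 = 2.17 × 0.11 / 7.478 = 0.03192 d
Total t = Σ t_i = 0.2806 days.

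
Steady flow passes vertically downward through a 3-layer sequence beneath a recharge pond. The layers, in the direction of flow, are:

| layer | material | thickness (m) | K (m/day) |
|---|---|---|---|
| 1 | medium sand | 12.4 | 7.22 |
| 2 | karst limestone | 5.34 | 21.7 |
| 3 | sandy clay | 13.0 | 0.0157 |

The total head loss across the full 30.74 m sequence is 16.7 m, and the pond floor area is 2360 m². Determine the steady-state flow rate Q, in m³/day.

47.5

Flow is perpendicular to layering, so the layers act in series and the equivalent K is the thickness-weighted harmonic mean.
Total thickness L = 12.4 + 5.34 + 13.0 = 30.74 m.
Σ(b_i/K_i) = 12.4/7.22 + 5.34/21.7 + 13.0/0.0157 = 830.0 d.
K_eq = L / Σ(b_i/K_i) = 30.74 / 830.0 = 0.03704 m/day.
Q = K_eq · A · (Δh/L) = 0.03704 × 2360 × (16.7/30.74) = 47.48 m³/day.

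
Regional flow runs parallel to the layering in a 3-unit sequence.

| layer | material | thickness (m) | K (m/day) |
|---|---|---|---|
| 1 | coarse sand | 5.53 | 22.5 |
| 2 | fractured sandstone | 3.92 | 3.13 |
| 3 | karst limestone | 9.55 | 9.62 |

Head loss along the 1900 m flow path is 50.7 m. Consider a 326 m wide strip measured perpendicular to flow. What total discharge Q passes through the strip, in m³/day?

Flow is parallel to layering, so each bed carries its own Darcy discharge and the transmissivities add.
Σ(K_i·b_i) = 22.5×5.53 + 3.13×3.92 + 9.62×9.55 = 228.6 m²/day.
Hydraulic gradient i = Δh / L = 50.7 / 1900 = 0.02668.
Q = Σ(K_i·b_i) · W · i = 228.6 × 326 × 0.02668 = 1988 m³/day.

1990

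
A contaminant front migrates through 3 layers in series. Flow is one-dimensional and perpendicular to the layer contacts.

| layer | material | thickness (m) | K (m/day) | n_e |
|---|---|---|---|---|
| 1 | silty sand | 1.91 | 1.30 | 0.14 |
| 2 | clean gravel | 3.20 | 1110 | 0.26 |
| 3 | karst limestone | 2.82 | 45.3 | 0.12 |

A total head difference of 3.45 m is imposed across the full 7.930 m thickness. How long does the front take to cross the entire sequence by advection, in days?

With flow normal to the layers, continuity requires the same specific discharge q through every layer.
Σ(b_i/K_i) = 1.91/1.30 + 3.20/1110 + 2.82/45.3 = 1.534 d.
q = Δh / Σ(b_i/K_i) = 3.45 / 1.534 = 2.248 m/day.
In each layer the seepage velocity is v_i = q/n_i, so the layer transit time is t_i = b_i·n_i / q:
  layer 1 (silty sand): t_1 = 1.91 × 0.14 / 2.248 = 0.1189 d
  layer 2 (clean gravel): t_2 = 3.20 × 0.26 / 2.248 = 0.3700 d
  layer 3 (karst limestone): t_3 = 2.82 × 0.12 / 2.248 = 0.1505 d
Total t = Σ t_i = 0.6395 days.

0.639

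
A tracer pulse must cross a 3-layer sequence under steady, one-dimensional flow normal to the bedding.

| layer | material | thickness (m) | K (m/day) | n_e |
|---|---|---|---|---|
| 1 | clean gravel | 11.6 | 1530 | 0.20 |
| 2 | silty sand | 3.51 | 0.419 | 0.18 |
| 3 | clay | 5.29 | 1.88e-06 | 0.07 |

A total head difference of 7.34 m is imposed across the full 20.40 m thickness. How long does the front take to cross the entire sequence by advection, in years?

3490

With flow normal to the layers, continuity requires the same specific discharge q through every layer.
Σ(b_i/K_i) = 11.6/1530 + 3.51/0.419 + 5.29/1.88e-06 = 2.814e+06 d.
q = Δh / Σ(b_i/K_i) = 7.34 / 2.814e+06 = 2.609e-06 m/day.
In each layer the seepage velocity is v_i = q/n_i, so the layer transit time is t_i = b_i·n_i / q:
  layer 1 (clean gravel): t_1 = 11.6 × 0.20 / 2.609e-06 = 8.894e+05 d
  layer 2 (silty sand): t_2 = 3.51 × 0.18 / 2.609e-06 = 2.422e+05 d
  layer 3 (clay): t_3 = 5.29 × 0.07 / 2.609e-06 = 1.420e+05 d
Total t = Σ t_i = 1.274e+06 days = 3487 years.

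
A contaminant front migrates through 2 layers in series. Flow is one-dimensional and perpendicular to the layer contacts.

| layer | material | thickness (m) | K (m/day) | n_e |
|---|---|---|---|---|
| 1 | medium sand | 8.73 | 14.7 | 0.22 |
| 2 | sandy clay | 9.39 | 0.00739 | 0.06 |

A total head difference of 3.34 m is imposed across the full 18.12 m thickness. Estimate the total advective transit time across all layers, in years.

2.59

With flow normal to the layers, continuity requires the same specific discharge q through every layer.
Σ(b_i/K_i) = 8.73/14.7 + 9.39/0.00739 = 1271 d.
q = Δh / Σ(b_i/K_i) = 3.34 / 1271 = 0.002627 m/day.
In each layer the seepage velocity is v_i = q/n_i, so the layer transit time is t_i = b_i·n_i / q:
  layer 1 (medium sand): t_1 = 8.73 × 0.22 / 0.002627 = 731.0 d
  layer 2 (sandy clay): t_2 = 9.39 × 0.06 / 0.002627 = 214.4 d
Total t = Σ t_i = 945.4 days = 2.588 years.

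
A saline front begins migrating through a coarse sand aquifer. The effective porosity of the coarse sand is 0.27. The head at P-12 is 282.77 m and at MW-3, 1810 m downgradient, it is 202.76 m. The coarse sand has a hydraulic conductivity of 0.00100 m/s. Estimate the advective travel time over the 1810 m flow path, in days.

Convert K: 0.00100 m/s × 86400 = 86.40 m/day.
Hydraulic gradient i = (282.77 − 202.76) / 1810 = 80.01 / 1810 = 0.04420.
Darcy flux q = K · i = 86.40 × 0.04420 = 3.819 m/day.
Seepage velocity v = q / n_e = 3.819 / 0.27 = 14.15 m/day.
Travel time t = L / v = 1810 / 14.15 = 128.0 days.

128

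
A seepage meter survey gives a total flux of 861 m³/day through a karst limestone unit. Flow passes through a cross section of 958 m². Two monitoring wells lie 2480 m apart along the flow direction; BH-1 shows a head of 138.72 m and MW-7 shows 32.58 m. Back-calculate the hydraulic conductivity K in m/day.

21.0

Hydraulic gradient i = (138.72 − 32.58) / 2480 = 106.14 / 2480 = 0.04280.
From Q = K·A·i, K = Q / (A·i) = 861 / (958.0 × 0.04280) = 21.00 m/day.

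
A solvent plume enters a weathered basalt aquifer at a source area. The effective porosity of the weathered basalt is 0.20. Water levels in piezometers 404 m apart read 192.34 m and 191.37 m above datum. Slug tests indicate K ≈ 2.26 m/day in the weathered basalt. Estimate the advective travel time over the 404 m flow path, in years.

Hydraulic gradient i = (192.34 − 191.37) / 404 = 0.97 / 404 = 0.002401.
Darcy flux q = K · i = 2.260 × 0.002401 = 0.005426 m/day.
Seepage velocity v = q / n_e = 0.005426 / 0.20 = 0.02713 m/day.
Travel time t = L / v = 404 / 0.02713 = 14891 days = 40.77 years.

40.8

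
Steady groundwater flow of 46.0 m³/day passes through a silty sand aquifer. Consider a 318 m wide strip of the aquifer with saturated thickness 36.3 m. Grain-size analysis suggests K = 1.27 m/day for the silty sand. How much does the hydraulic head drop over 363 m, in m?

1.14

Cross-sectional area A = 318 × 36.3 = 11543 m².
From Q = K·A·i, i = Q / (K·A) = 46.0 / (1.270 × 11543) = 0.003138.
Head loss Δh = i · L = 0.003138 × 363 = 1.139 m.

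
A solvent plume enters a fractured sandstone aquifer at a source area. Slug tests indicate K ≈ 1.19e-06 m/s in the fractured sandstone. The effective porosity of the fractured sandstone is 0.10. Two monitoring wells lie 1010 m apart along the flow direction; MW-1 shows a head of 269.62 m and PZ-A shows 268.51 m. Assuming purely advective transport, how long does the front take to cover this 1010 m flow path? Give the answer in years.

Convert K: 1.19e-06 m/s × 86400 = 0.1028 m/day.
Hydraulic gradient i = (269.62 − 268.51) / 1010 = 1.11 / 1010 = 0.001099.
Darcy flux q = K · i = 0.1028 × 0.001099 = 0.0001130 m/day.
Seepage velocity v = q / n_e = 0.0001130 / 0.10 = 0.001130 m/day.
Travel time t = L / v = 1010 / 0.001130 = 8.938e+05 days = 2447 years.

2450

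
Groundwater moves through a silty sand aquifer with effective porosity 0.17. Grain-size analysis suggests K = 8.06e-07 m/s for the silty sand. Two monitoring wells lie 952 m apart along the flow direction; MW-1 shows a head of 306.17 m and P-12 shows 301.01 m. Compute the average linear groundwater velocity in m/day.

Convert K: 8.06e-07 m/s × 86400 = 0.06964 m/day.
Hydraulic gradient i = (306.17 − 301.01) / 952 = 5.16 / 952 = 0.005420.
Darcy flux q = K · i = 0.06964 × 0.005420 = 0.0003775 m/day.
Seepage velocity v = q / n_e = 0.0003775 / 0.17 = 0.002220 m/day.

0.00222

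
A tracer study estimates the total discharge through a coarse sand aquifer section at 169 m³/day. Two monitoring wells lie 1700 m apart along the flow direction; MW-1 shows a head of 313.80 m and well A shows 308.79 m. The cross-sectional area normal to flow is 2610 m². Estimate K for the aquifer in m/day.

22.0

Hydraulic gradient i = (313.80 − 308.79) / 1700 = 5.01 / 1700 = 0.002947.
From Q = K·A·i, K = Q / (A·i) = 169 / (2610 × 0.002947) = 21.97 m/day.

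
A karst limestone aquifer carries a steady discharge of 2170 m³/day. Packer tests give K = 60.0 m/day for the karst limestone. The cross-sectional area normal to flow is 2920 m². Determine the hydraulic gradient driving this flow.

0.0124

From Q = K·A·i, i = Q / (K·A) = 2170 / (60.00 × 2920) = 0.01239.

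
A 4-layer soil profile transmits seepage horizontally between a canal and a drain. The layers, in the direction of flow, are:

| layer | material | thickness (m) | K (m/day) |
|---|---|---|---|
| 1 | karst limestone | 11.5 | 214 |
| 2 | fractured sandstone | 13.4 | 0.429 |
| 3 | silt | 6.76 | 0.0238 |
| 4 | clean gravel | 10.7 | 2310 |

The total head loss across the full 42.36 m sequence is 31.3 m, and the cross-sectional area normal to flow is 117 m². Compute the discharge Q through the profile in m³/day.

11.6

Flow is perpendicular to layering, so the layers act in series and the equivalent K is the thickness-weighted harmonic mean.
Total thickness L = 11.5 + 13.4 + 6.76 + 10.7 = 42.36 m.
Σ(b_i/K_i) = 11.5/214 + 13.4/0.429 + 6.76/0.0238 + 10.7/2310 = 315.3 d.
K_eq = L / Σ(b_i/K_i) = 42.36 / 315.3 = 0.1343 m/day.
Q = K_eq · A · (Δh/L) = 0.1343 × 117 × (31.3/42.36) = 11.61 m³/day.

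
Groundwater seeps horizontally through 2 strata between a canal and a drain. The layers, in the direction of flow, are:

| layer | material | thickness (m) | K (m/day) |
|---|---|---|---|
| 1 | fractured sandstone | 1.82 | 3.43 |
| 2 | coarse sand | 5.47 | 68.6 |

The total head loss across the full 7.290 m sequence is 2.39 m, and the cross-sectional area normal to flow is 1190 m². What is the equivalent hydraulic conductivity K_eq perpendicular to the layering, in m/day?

Flow is perpendicular to layering, so the layers act in series and the equivalent K is the thickness-weighted harmonic mean.
Total thickness L = 1.82 + 5.47 = 7.290 m.
Σ(b_i/K_i) = 1.82/3.43 + 5.47/68.6 = 0.6103 d.
K_eq = L / Σ(b_i/K_i) = 7.290 / 0.6103 = 11.94 m/day.

11.9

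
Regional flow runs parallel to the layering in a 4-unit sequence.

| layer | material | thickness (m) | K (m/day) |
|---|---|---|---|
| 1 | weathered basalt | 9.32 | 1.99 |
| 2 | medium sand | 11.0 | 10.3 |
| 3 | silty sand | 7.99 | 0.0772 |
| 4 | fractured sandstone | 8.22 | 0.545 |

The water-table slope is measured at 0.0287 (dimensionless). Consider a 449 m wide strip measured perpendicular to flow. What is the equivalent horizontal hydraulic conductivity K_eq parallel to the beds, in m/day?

3.75

Flow is parallel to layering, so each bed carries its own Darcy discharge and the transmissivities add.
Σ(K_i·b_i) = 1.99×9.32 + 10.3×11.0 + 0.0772×7.99 + 0.545×8.22 = 136.9 m²/day.
Total thickness b = 36.53 m, so K_eq = Σ(K_i·b_i)/b = 3.749 m/day.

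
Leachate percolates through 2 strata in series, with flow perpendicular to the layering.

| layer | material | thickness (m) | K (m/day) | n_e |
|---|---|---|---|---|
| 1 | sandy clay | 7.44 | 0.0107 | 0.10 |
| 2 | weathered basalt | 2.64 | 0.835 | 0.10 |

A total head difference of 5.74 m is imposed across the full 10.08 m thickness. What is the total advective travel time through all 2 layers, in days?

With flow normal to the layers, continuity requires the same specific discharge q through every layer.
Σ(b_i/K_i) = 7.44/0.0107 + 2.64/0.835 = 698.5 d.
q = Δh / Σ(b_i/K_i) = 5.74 / 698.5 = 0.008218 m/day.
In each layer the seepage velocity is v_i = q/n_i, so the layer transit time is t_i = b_i·n_i / q:
  layer 1 (sandy clay): t_1 = 7.44 × 0.10 / 0.008218 = 90.54 d
  layer 2 (weathered basalt): t_2 = 2.64 × 0.10 / 0.008218 = 32.13 d
Total t = Σ t_i = 122.7 days.

123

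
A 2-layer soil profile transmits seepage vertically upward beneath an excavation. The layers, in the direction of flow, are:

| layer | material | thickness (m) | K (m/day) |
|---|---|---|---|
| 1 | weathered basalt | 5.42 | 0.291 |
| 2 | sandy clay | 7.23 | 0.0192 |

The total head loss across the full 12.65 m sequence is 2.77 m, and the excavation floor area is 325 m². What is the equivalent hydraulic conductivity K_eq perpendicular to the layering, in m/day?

Flow is perpendicular to layering, so the layers act in series and the equivalent K is the thickness-weighted harmonic mean.
Total thickness L = 5.42 + 7.23 = 12.65 m.
Σ(b_i/K_i) = 5.42/0.291 + 7.23/0.0192 = 395.2 d.
K_eq = L / Σ(b_i/K_i) = 12.65 / 395.2 = 0.03201 m/day.

0.0320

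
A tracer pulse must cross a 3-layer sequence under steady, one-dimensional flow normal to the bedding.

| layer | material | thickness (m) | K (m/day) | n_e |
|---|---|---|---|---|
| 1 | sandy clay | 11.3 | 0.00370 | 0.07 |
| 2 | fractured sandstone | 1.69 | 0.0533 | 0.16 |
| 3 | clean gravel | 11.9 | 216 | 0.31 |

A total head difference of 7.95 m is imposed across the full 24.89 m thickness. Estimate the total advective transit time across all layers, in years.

With flow normal to the layers, continuity requires the same specific discharge q through every layer.
Σ(b_i/K_i) = 11.3/0.00370 + 1.69/0.0533 + 11.9/216 = 3086 d.
q = Δh / Σ(b_i/K_i) = 7.95 / 3086 = 0.002576 m/day.
In each layer the seepage velocity is v_i = q/n_i, so the layer transit time is t_i = b_i·n_i / q:
  layer 1 (sandy clay): t_1 = 11.3 × 0.07 / 0.002576 = 307.0 d
  layer 2 (fractured sandstone): t_2 = 1.69 × 0.16 / 0.002576 = 105.0 d
  layer 3 (clean gravel): t_3 = 11.9 × 0.31 / 0.002576 = 1432 d
Total t = Σ t_i = 1844 days = 5.048 years.

5.05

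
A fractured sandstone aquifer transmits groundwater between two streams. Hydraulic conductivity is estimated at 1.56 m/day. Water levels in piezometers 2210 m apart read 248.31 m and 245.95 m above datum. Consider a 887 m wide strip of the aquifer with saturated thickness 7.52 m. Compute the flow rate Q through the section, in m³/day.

11.1

Cross-sectional area A = 887 × 7.52 = 6670 m².
Hydraulic gradient i = (248.31 − 245.95) / 2210 = 2.36 / 2210 = 0.001068.
Darcy's law: Q = K · A · i = 1.560 × 6670 × 0.001068 = 11.11 m³/day.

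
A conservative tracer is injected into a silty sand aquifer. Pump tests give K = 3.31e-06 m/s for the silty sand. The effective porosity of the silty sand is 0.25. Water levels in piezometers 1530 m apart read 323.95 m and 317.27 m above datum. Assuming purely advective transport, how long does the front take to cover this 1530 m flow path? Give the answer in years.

Convert K: 3.31e-06 m/s × 86400 = 0.2860 m/day.
Hydraulic gradient i = (323.95 − 317.27) / 1530 = 6.68 / 1530 = 0.004366.
Darcy flux q = K · i = 0.2860 × 0.004366 = 0.001249 m/day.
Seepage velocity v = q / n_e = 0.001249 / 0.25 = 0.004994 m/day.
Travel time t = L / v = 1530 / 0.004994 = 3.063e+05 days = 838.7 years.

839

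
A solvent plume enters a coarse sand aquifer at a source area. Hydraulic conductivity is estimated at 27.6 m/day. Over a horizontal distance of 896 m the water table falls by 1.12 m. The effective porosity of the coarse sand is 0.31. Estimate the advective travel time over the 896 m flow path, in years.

22.0

Hydraulic gradient i = Δh / L = 1.12 / 896 = 0.001250.
Darcy flux q = K · i = 27.60 × 0.001250 = 0.03450 m/day.
Seepage velocity v = q / n_e = 0.03450 / 0.31 = 0.1113 m/day.
Travel time t = L / v = 896 / 0.1113 = 8051 days = 22.04 years.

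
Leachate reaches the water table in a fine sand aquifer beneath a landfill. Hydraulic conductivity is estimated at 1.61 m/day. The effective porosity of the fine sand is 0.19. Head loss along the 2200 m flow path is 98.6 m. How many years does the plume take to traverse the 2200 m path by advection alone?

15.9

Hydraulic gradient i = Δh / L = 98.6 / 2200 = 0.04482.
Darcy flux q = K · i = 1.610 × 0.04482 = 0.07216 m/day.
Seepage velocity v = q / n_e = 0.07216 / 0.19 = 0.3798 m/day.
Travel time t = L / v = 2200 / 0.3798 = 5793 days = 15.86 years.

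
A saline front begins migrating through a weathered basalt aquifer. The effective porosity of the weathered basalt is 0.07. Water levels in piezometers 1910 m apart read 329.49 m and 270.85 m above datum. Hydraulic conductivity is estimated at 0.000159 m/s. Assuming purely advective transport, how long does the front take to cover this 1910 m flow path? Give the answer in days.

317

Convert K: 0.000159 m/s × 86400 = 13.74 m/day.
Hydraulic gradient i = (329.49 − 270.85) / 1910 = 58.64 / 1910 = 0.03070.
Darcy flux q = K · i = 13.74 × 0.03070 = 0.4218 m/day.
Seepage velocity v = q / n_e = 0.4218 / 0.07 = 6.025 m/day.
Travel time t = L / v = 1910 / 6.025 = 317.0 days.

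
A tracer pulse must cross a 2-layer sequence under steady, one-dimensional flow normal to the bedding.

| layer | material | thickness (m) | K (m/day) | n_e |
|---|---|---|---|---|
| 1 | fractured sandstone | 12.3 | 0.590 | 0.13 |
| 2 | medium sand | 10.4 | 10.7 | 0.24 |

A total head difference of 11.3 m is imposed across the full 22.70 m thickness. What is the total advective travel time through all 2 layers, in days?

7.91

With flow normal to the layers, continuity requires the same specific discharge q through every layer.
Σ(b_i/K_i) = 12.3/0.590 + 10.4/10.7 = 21.82 d.
q = Δh / Σ(b_i/K_i) = 11.3 / 21.82 = 0.5179 m/day.
In each layer the seepage velocity is v_i = q/n_i, so the layer transit time is t_i = b_i·n_i / q:
  layer 1 (fractured sandstone): t_1 = 12.3 × 0.13 / 0.5179 = 3.088 d
  layer 2 (medium sand): t_2 = 10.4 × 0.24 / 0.5179 = 4.820 d
Total t = Σ t_i = 7.907 days.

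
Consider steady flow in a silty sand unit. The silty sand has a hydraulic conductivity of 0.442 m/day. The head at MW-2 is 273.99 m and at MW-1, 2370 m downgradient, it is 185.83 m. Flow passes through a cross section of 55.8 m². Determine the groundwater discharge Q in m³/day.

0.917

Hydraulic gradient i = (273.99 − 185.83) / 2370 = 88.16 / 2370 = 0.03720.
Darcy's law: Q = K · A · i = 0.4420 × 55.80 × 0.03720 = 0.9174 m³/day.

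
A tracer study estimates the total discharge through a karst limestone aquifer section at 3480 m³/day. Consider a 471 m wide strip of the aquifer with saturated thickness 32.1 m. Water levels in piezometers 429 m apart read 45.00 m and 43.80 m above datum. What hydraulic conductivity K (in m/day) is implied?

82.3

Cross-sectional area A = 471 × 32.1 = 15119 m².
Hydraulic gradient i = (45.00 − 43.80) / 429 = 1.2 / 429 = 0.002797.
From Q = K·A·i, K = Q / (A·i) = 3480 / (15119 × 0.002797) = 82.29 m/day.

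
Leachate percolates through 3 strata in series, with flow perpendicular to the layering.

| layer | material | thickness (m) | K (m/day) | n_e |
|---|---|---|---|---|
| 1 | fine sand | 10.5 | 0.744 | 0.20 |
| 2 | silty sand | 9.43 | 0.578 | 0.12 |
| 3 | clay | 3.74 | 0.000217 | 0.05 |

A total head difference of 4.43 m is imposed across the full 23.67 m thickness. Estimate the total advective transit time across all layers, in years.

36.5

With flow normal to the layers, continuity requires the same specific discharge q through every layer.
Σ(b_i/K_i) = 10.5/0.744 + 9.43/0.578 + 3.74/0.000217 = 17265 d.
q = Δh / Σ(b_i/K_i) = 4.43 / 17265 = 0.0002566 m/day.
In each layer the seepage velocity is v_i = q/n_i, so the layer transit time is t_i = b_i·n_i / q:
  layer 1 (fine sand): t_1 = 10.5 × 0.20 / 0.0002566 = 8185 d
  layer 2 (silty sand): t_2 = 9.43 × 0.12 / 0.0002566 = 4410 d
  layer 3 (clay): t_3 = 3.74 × 0.05 / 0.0002566 = 728.8 d
Total t = Σ t_i = 13324 days = 36.48 years.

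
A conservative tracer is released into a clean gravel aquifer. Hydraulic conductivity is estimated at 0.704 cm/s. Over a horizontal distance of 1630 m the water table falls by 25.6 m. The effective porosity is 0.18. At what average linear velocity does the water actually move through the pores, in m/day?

Convert K: 0.704 cm/s × 864 = 608.3 m/day.
Hydraulic gradient i = Δh / L = 25.6 / 1630 = 0.01571.
Darcy flux q = K · i = 608.3 × 0.01571 = 9.553 m/day.
Seepage velocity v = q / n_e = 9.553 / 0.18 = 53.07 m/day.

53.1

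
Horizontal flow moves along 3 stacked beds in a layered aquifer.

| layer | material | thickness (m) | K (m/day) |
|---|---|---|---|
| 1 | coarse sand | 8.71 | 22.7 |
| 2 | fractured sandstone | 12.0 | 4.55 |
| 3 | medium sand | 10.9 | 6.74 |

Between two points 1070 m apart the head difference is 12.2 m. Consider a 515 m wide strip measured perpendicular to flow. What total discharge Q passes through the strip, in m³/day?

1910

Flow is parallel to layering, so each bed carries its own Darcy discharge and the transmissivities add.
Σ(K_i·b_i) = 22.7×8.71 + 4.55×12.0 + 6.74×10.9 = 325.8 m²/day.
Hydraulic gradient i = Δh / L = 12.2 / 1070 = 0.01140.
Q = Σ(K_i·b_i) · W · i = 325.8 × 515 × 0.01140 = 1913 m³/day.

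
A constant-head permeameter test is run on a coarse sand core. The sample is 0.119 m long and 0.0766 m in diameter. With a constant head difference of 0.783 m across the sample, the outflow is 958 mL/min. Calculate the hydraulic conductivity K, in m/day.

45.5

Cross-sectional area A = π·(d/2)² = π × (0.0766/2)² = 0.004608 m².
Convert discharge: 958 mL/min = 1.597e-05 m³/s.
Darcy's law rearranged: K = Q·L / (A·Δh) = 1.597e-05 × 0.119 / (0.004608 × 0.783) = 0.0005266 m/s = 45.50 m/day.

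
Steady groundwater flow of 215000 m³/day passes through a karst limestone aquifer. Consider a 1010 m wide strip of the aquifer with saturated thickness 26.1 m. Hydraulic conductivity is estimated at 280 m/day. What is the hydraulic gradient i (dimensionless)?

Cross-sectional area A = 1010 × 26.1 = 26361 m².
From Q = K·A·i, i = Q / (K·A) = 215000 / (280.0 × 26361) = 0.02913.

0.0291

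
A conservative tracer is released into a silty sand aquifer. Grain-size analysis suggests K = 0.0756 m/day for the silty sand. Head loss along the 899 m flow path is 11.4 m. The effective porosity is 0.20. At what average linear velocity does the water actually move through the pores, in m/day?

Hydraulic gradient i = Δh / L = 11.4 / 899 = 0.01268.
Darcy flux q = K · i = 0.07560 × 0.01268 = 0.0009587 m/day.
Seepage velocity v = q / n_e = 0.0009587 / 0.20 = 0.004793 m/day.

0.00479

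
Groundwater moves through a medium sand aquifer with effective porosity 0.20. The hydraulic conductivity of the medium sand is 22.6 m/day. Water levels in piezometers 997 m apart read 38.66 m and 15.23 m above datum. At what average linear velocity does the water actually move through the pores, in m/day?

Hydraulic gradient i = (38.66 − 15.23) / 997 = 23.43 / 997 = 0.02350.
Darcy flux q = K · i = 22.60 × 0.02350 = 0.5311 m/day.
Seepage velocity v = q / n_e = 0.5311 / 0.20 = 2.656 m/day.

2.66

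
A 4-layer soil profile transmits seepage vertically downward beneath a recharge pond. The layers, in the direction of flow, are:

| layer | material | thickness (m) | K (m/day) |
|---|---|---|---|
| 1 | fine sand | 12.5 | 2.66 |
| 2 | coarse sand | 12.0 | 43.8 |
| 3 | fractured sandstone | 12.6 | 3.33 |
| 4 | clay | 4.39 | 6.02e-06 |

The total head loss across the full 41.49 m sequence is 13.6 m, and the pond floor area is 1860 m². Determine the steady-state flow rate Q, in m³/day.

Flow is perpendicular to layering, so the layers act in series and the equivalent K is the thickness-weighted harmonic mean.
Total thickness L = 12.5 + 12.0 + 12.6 + 4.39 = 41.49 m.
Σ(b_i/K_i) = 12.5/2.66 + 12.0/43.8 + 12.6/3.33 + 4.39/6.02e-06 = 7.292e+05 d.
K_eq = L / Σ(b_i/K_i) = 41.49 / 7.292e+05 = 5.689e-05 m/day.
Q = K_eq · A · (Δh/L) = 5.689e-05 × 1860 × (13.6/41.49) = 0.03469 m³/day.

0.0347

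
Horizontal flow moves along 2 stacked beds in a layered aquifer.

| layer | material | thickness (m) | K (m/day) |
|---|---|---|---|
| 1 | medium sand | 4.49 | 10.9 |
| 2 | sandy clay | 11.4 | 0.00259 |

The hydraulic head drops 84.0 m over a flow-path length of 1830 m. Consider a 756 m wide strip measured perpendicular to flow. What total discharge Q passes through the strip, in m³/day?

Flow is parallel to layering, so each bed carries its own Darcy discharge and the transmissivities add.
Σ(K_i·b_i) = 10.9×4.49 + 0.00259×11.4 = 48.97 m²/day.
Hydraulic gradient i = Δh / L = 84.0 / 1830 = 0.04590.
Q = Σ(K_i·b_i) · W · i = 48.97 × 756 × 0.04590 = 1699 m³/day.

1700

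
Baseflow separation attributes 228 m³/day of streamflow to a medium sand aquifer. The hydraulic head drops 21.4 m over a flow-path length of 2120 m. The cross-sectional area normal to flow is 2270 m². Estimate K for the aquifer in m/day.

9.95

Hydraulic gradient i = Δh / L = 21.4 / 2120 = 0.01009.
From Q = K·A·i, K = Q / (A·i) = 228 / (2270 × 0.01009) = 9.950 m/day.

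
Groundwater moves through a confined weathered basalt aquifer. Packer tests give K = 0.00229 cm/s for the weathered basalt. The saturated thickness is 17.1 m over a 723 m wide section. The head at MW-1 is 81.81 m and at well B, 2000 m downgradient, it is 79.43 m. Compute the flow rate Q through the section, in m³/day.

29.1

Convert K: 0.00229 cm/s × 864 = 1.979 m/day.
Cross-sectional area A = 723 × 17.1 = 12363 m².
Hydraulic gradient i = (81.81 − 79.43) / 2000 = 2.38 / 2000 = 0.001190.
Darcy's law: Q = K · A · i = 1.979 × 12363 × 0.001190 = 29.11 m³/day.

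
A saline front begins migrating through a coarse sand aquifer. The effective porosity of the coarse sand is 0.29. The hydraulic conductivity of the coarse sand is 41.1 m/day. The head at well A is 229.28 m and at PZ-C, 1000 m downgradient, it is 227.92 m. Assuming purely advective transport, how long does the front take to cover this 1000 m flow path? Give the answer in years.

Hydraulic gradient i = (229.28 − 227.92) / 1000 = 1.36 / 1000 = 0.001360.
Darcy flux q = K · i = 41.10 × 0.001360 = 0.05590 m/day.
Seepage velocity v = q / n_e = 0.05590 / 0.29 = 0.1927 m/day.
Travel time t = L / v = 1000 / 0.1927 = 5188 days = 14.20 years.

14.2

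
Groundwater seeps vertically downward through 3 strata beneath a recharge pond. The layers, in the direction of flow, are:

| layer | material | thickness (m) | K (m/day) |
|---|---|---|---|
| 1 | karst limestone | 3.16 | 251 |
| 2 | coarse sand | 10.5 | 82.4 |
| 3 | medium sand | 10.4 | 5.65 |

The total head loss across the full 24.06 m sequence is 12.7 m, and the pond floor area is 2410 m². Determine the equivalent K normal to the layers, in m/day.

Flow is perpendicular to layering, so the layers act in series and the equivalent K is the thickness-weighted harmonic mean.
Total thickness L = 3.16 + 10.5 + 10.4 = 24.06 m.
Σ(b_i/K_i) = 3.16/251 + 10.5/82.4 + 10.4/5.65 = 1.981 d.
K_eq = L / Σ(b_i/K_i) = 24.06 / 1.981 = 12.15 m/day.

12.1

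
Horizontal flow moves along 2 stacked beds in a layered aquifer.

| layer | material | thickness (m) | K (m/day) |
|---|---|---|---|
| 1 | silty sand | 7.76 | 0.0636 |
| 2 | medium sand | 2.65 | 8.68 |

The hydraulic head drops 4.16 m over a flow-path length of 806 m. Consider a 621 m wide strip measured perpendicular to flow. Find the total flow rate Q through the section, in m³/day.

75.3

Flow is parallel to layering, so each bed carries its own Darcy discharge and the transmissivities add.
Σ(K_i·b_i) = 0.0636×7.76 + 8.68×2.65 = 23.50 m²/day.
Hydraulic gradient i = Δh / L = 4.16 / 806 = 0.005161.
Q = Σ(K_i·b_i) · W · i = 23.50 × 621 × 0.005161 = 75.31 m³/day.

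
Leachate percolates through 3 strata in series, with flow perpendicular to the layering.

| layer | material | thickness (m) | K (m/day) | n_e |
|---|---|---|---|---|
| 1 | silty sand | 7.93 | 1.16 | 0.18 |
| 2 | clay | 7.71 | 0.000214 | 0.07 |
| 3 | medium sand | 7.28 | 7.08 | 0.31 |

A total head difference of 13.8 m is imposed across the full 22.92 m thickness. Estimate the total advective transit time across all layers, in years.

30.2

With flow normal to the layers, continuity requires the same specific discharge q through every layer.
Σ(b_i/K_i) = 7.93/1.16 + 7.71/0.000214 + 7.28/7.08 = 36036 d.
q = Δh / Σ(b_i/K_i) = 13.8 / 36036 = 0.0003830 m/day.
In each layer the seepage velocity is v_i = q/n_i, so the layer transit time is t_i = b_i·n_i / q:
  layer 1 (silty sand): t_1 = 7.93 × 0.18 / 0.0003830 = 3727 d
  layer 2 (clay): t_2 = 7.71 × 0.07 / 0.0003830 = 1409 d
  layer 3 (medium sand): t_3 = 7.28 × 0.31 / 0.0003830 = 5893 d
Total t = Σ t_i = 11030 days = 30.20 years.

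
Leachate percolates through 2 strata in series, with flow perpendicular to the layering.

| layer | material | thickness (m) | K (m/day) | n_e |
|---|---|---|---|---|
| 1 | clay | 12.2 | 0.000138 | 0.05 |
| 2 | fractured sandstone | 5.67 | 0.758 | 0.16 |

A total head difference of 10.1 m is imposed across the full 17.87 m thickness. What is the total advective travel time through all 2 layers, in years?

With flow normal to the layers, continuity requires the same specific discharge q through every layer.
Σ(b_i/K_i) = 12.2/0.000138 + 5.67/0.758 = 88413 d.
q = Δh / Σ(b_i/K_i) = 10.1 / 88413 = 0.0001142 m/day.
In each layer the seepage velocity is v_i = q/n_i, so the layer transit time is t_i = b_i·n_i / q:
  layer 1 (clay): t_1 = 12.2 × 0.05 / 0.0001142 = 5340 d
  layer 2 (fractured sandstone): t_2 = 5.67 × 0.16 / 0.0001142 = 7941 d
Total t = Σ t_i = 13281 days = 36.36 years.

36.4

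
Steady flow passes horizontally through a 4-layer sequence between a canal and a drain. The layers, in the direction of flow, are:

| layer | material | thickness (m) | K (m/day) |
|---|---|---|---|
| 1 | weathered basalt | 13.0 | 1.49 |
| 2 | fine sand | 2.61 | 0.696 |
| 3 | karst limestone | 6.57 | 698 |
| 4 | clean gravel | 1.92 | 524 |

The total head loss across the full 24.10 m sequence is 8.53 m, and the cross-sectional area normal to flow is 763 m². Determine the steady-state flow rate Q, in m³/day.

521

Flow is perpendicular to layering, so the layers act in series and the equivalent K is the thickness-weighted harmonic mean.
Total thickness L = 13.0 + 2.61 + 6.57 + 1.92 = 24.10 m.
Σ(b_i/K_i) = 13.0/1.49 + 2.61/0.696 + 6.57/698 + 1.92/524 = 12.49 d.
K_eq = L / Σ(b_i/K_i) = 24.10 / 12.49 = 1.930 m/day.
Q = K_eq · A · (Δh/L) = 1.930 × 763 × (8.53/24.10) = 521.2 m³/day.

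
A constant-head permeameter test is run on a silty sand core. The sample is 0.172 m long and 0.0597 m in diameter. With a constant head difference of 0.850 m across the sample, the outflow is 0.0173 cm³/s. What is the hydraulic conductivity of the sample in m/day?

0.108

Cross-sectional area A = π·(d/2)² = π × (0.0597/2)² = 0.002799 m².
Convert discharge: 0.0173 cm³/s = 1.730e-08 m³/s.
Darcy's law rearranged: K = Q·L / (A·Δh) = 1.730e-08 × 0.172 / (0.002799 × 0.850) = 1.251e-06 m/s = 0.1081 m/day.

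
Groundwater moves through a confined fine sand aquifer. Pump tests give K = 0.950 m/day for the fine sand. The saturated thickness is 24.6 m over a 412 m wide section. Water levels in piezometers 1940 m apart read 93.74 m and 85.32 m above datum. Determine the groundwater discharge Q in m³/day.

41.8

Cross-sectional area A = 412 × 24.6 = 10135 m².
Hydraulic gradient i = (93.74 − 85.32) / 1940 = 8.42 / 1940 = 0.004340.
Darcy's law: Q = K · A · i = 0.9500 × 10135 × 0.004340 = 41.79 m³/day.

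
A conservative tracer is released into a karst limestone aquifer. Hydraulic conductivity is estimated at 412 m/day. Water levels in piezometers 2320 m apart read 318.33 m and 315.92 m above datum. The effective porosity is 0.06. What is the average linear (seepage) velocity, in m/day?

Hydraulic gradient i = (318.33 − 315.92) / 2320 = 2.41 / 2320 = 0.001039.
Darcy flux q = K · i = 412.0 × 0.001039 = 0.4280 m/day.
Seepage velocity v = q / n_e = 0.4280 / 0.06 = 7.133 m/day.

7.13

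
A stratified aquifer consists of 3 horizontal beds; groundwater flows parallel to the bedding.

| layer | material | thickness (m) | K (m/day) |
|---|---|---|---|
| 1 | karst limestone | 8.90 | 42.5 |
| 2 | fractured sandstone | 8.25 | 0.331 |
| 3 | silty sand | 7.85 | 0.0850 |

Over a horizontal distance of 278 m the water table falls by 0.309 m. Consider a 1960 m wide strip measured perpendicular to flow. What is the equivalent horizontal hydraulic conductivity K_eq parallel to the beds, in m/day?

Flow is parallel to layering, so each bed carries its own Darcy discharge and the transmissivities add.
Σ(K_i·b_i) = 42.5×8.90 + 0.331×8.25 + 0.0850×7.85 = 381.6 m²/day.
Total thickness b = 25.00 m, so K_eq = Σ(K_i·b_i)/b = 15.27 m/day.

15.3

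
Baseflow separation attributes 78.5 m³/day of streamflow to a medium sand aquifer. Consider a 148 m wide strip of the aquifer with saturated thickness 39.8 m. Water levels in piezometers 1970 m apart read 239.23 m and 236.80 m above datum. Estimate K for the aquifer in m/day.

Cross-sectional area A = 148 × 39.8 = 5890 m².
Hydraulic gradient i = (239.23 − 236.80) / 1970 = 2.43 / 1970 = 0.001234.
From Q = K·A·i, K = Q / (A·i) = 78.5 / (5890 × 0.001234) = 10.80 m/day.

10.8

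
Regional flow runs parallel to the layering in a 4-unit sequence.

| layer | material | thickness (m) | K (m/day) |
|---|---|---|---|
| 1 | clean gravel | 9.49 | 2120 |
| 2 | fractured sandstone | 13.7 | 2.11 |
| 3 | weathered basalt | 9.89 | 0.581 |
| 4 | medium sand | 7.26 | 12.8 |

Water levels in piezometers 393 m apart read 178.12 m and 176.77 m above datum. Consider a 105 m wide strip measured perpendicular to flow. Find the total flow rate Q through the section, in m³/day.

7300

Flow is parallel to layering, so each bed carries its own Darcy discharge and the transmissivities add.
Σ(K_i·b_i) = 2120×9.49 + 2.11×13.7 + 0.581×9.89 + 12.8×7.26 = 20246 m²/day.
Hydraulic gradient i = (178.12 − 176.77) / 393 = 1.35 / 393 = 0.003435.
Q = Σ(K_i·b_i) · W · i = 20246 × 105 × 0.003435 = 7303 m³/day.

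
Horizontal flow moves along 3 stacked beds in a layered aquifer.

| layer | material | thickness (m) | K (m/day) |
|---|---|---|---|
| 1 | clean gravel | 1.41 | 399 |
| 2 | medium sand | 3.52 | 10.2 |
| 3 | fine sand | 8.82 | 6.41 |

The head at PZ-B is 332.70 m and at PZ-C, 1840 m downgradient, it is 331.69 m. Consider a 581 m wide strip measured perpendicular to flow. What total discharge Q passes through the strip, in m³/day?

Flow is parallel to layering, so each bed carries its own Darcy discharge and the transmissivities add.
Σ(K_i·b_i) = 399×1.41 + 10.2×3.52 + 6.41×8.82 = 655.0 m²/day.
Hydraulic gradient i = (332.70 − 331.69) / 1840 = 1.01 / 1840 = 0.0005489.
Q = Σ(K_i·b_i) · W · i = 655.0 × 581 × 0.0005489 = 208.9 m³/day.

209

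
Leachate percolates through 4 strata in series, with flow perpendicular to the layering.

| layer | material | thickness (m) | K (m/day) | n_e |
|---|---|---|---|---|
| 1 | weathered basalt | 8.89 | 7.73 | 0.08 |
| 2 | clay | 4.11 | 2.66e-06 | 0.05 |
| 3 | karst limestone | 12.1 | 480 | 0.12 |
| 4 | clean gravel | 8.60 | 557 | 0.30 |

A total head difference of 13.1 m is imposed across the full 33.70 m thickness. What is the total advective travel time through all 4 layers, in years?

1600

With flow normal to the layers, continuity requires the same specific discharge q through every layer.
Σ(b_i/K_i) = 8.89/7.73 + 4.11/2.66e-06 + 12.1/480 + 8.60/557 = 1.545e+06 d.
q = Δh / Σ(b_i/K_i) = 13.1 / 1.545e+06 = 8.478e-06 m/day.
In each layer the seepage velocity is v_i = q/n_i, so the layer transit time is t_i = b_i·n_i / q:
  layer 1 (weathered basalt): t_1 = 8.89 × 0.08 / 8.478e-06 = 83884 d
  layer 2 (clay): t_2 = 4.11 × 0.05 / 8.478e-06 = 24238 d
  layer 3 (karst limestone): t_3 = 12.1 × 0.12 / 8.478e-06 = 1.713e+05 d
  layer 4 (clean gravel): t_4 = 8.60 × 0.30 / 8.478e-06 = 3.043e+05 d
Total t = Σ t_i = 5.837e+05 days = 1598 years.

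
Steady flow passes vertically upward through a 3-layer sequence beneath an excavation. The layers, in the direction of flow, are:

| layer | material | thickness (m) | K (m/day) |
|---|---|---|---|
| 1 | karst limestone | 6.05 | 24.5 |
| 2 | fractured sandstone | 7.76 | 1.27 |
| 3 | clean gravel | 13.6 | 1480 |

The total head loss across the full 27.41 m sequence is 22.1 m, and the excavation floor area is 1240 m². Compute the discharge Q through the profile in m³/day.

4300

Flow is perpendicular to layering, so the layers act in series and the equivalent K is the thickness-weighted harmonic mean.
Total thickness L = 6.05 + 7.76 + 13.6 = 27.41 m.
Σ(b_i/K_i) = 6.05/24.5 + 7.76/1.27 + 13.6/1480 = 6.366 d.
K_eq = L / Σ(b_i/K_i) = 27.41 / 6.366 = 4.305 m/day.
Q = K_eq · A · (Δh/L) = 4.305 × 1240 × (22.1/27.41) = 4304 m³/day.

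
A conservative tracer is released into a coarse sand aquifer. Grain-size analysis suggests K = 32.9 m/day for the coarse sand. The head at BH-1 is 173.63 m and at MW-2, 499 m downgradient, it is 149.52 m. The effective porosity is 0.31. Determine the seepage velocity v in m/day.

Hydraulic gradient i = (173.63 − 149.52) / 499 = 24.11 / 499 = 0.04832.
Darcy flux q = K · i = 32.90 × 0.04832 = 1.590 m/day.
Seepage velocity v = q / n_e = 1.590 / 0.31 = 5.128 m/day.

5.13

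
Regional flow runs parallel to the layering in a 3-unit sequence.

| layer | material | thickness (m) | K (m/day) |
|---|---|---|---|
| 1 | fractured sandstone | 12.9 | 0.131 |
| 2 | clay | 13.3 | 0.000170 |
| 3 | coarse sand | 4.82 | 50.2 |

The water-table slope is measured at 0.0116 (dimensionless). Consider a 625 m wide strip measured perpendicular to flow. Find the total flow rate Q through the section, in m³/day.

1770

Flow is parallel to layering, so each bed carries its own Darcy discharge and the transmissivities add.
Σ(K_i·b_i) = 0.131×12.9 + 0.000170×13.3 + 50.2×4.82 = 243.7 m²/day.
Hydraulic gradient i = 0.0116.
Q = Σ(K_i·b_i) · W · i = 243.7 × 625 × 0.01160 = 1767 m³/day.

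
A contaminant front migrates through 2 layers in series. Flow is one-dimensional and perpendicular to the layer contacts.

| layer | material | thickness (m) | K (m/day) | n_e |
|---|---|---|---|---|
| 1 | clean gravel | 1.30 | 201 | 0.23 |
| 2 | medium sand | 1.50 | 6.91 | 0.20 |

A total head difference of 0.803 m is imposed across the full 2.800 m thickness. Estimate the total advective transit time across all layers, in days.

With flow normal to the layers, continuity requires the same specific discharge q through every layer.
Σ(b_i/K_i) = 1.30/201 + 1.50/6.91 = 0.2235 d.
q = Δh / Σ(b_i/K_i) = 0.803 / 0.2235 = 3.592 m/day.
In each layer the seepage velocity is v_i = q/n_i, so the layer transit time is t_i = b_i·n_i / q:
  layer 1 (clean gravel): t_1 = 1.30 × 0.23 / 3.592 = 0.08324 d
  layer 2 (medium sand): t_2 = 1.50 × 0.20 / 3.592 = 0.08352 d
Total t = Σ t_i = 0.1668 days.

0.167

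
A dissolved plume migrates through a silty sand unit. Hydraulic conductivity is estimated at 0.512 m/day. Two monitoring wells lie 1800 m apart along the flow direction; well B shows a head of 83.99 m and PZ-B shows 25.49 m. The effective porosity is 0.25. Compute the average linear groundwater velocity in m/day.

0.0666

Hydraulic gradient i = (83.99 − 25.49) / 1800 = 58.5 / 1800 = 0.03250.
Darcy flux q = K · i = 0.5120 × 0.03250 = 0.01664 m/day.
Seepage velocity v = q / n_e = 0.01664 / 0.25 = 0.06656 m/day.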